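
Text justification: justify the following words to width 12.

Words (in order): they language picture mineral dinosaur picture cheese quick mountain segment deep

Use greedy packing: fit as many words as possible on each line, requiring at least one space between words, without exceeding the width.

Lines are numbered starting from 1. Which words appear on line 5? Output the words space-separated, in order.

Line 1: ['they'] (min_width=4, slack=8)
Line 2: ['language'] (min_width=8, slack=4)
Line 3: ['picture'] (min_width=7, slack=5)
Line 4: ['mineral'] (min_width=7, slack=5)
Line 5: ['dinosaur'] (min_width=8, slack=4)
Line 6: ['picture'] (min_width=7, slack=5)
Line 7: ['cheese', 'quick'] (min_width=12, slack=0)
Line 8: ['mountain'] (min_width=8, slack=4)
Line 9: ['segment', 'deep'] (min_width=12, slack=0)

Answer: dinosaur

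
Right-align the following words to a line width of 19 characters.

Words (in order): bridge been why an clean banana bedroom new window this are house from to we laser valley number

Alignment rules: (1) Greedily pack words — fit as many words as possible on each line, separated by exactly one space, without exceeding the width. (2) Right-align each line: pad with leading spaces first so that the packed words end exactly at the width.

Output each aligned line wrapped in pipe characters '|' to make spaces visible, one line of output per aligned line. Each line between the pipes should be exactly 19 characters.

Line 1: ['bridge', 'been', 'why', 'an'] (min_width=18, slack=1)
Line 2: ['clean', 'banana'] (min_width=12, slack=7)
Line 3: ['bedroom', 'new', 'window'] (min_width=18, slack=1)
Line 4: ['this', 'are', 'house', 'from'] (min_width=19, slack=0)
Line 5: ['to', 'we', 'laser', 'valley'] (min_width=18, slack=1)
Line 6: ['number'] (min_width=6, slack=13)

Answer: | bridge been why an|
|       clean banana|
| bedroom new window|
|this are house from|
| to we laser valley|
|             number|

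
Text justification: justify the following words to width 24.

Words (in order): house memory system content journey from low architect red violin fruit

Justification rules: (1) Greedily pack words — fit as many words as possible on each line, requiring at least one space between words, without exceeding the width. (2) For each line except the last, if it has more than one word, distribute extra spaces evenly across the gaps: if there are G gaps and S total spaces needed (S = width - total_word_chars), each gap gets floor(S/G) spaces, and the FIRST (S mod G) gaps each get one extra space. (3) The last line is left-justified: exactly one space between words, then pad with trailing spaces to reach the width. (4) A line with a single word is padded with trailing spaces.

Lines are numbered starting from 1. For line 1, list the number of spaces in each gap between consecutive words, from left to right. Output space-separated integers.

Line 1: ['house', 'memory', 'system'] (min_width=19, slack=5)
Line 2: ['content', 'journey', 'from', 'low'] (min_width=24, slack=0)
Line 3: ['architect', 'red', 'violin'] (min_width=20, slack=4)
Line 4: ['fruit'] (min_width=5, slack=19)

Answer: 4 3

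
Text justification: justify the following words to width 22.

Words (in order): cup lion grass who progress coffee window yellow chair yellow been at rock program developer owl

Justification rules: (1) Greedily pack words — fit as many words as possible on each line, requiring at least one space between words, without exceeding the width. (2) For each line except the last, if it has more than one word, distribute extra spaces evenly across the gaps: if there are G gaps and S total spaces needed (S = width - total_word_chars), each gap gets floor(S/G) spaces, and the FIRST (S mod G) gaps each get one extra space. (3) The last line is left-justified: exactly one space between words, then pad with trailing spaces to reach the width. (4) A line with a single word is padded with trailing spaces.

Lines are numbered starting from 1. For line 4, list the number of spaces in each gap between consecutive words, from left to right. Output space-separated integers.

Answer: 2 2 1

Derivation:
Line 1: ['cup', 'lion', 'grass', 'who'] (min_width=18, slack=4)
Line 2: ['progress', 'coffee', 'window'] (min_width=22, slack=0)
Line 3: ['yellow', 'chair', 'yellow'] (min_width=19, slack=3)
Line 4: ['been', 'at', 'rock', 'program'] (min_width=20, slack=2)
Line 5: ['developer', 'owl'] (min_width=13, slack=9)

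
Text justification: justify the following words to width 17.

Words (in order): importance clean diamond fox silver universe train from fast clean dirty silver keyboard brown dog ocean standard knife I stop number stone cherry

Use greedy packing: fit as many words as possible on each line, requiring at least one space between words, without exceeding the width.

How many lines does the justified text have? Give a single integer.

Answer: 10

Derivation:
Line 1: ['importance', 'clean'] (min_width=16, slack=1)
Line 2: ['diamond', 'fox'] (min_width=11, slack=6)
Line 3: ['silver', 'universe'] (min_width=15, slack=2)
Line 4: ['train', 'from', 'fast'] (min_width=15, slack=2)
Line 5: ['clean', 'dirty'] (min_width=11, slack=6)
Line 6: ['silver', 'keyboard'] (min_width=15, slack=2)
Line 7: ['brown', 'dog', 'ocean'] (min_width=15, slack=2)
Line 8: ['standard', 'knife', 'I'] (min_width=16, slack=1)
Line 9: ['stop', 'number', 'stone'] (min_width=17, slack=0)
Line 10: ['cherry'] (min_width=6, slack=11)
Total lines: 10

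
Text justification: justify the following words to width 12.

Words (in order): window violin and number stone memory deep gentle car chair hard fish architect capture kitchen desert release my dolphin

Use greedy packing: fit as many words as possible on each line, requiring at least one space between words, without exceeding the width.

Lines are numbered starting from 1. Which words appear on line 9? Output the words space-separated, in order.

Line 1: ['window'] (min_width=6, slack=6)
Line 2: ['violin', 'and'] (min_width=10, slack=2)
Line 3: ['number', 'stone'] (min_width=12, slack=0)
Line 4: ['memory', 'deep'] (min_width=11, slack=1)
Line 5: ['gentle', 'car'] (min_width=10, slack=2)
Line 6: ['chair', 'hard'] (min_width=10, slack=2)
Line 7: ['fish'] (min_width=4, slack=8)
Line 8: ['architect'] (min_width=9, slack=3)
Line 9: ['capture'] (min_width=7, slack=5)
Line 10: ['kitchen'] (min_width=7, slack=5)
Line 11: ['desert'] (min_width=6, slack=6)
Line 12: ['release', 'my'] (min_width=10, slack=2)
Line 13: ['dolphin'] (min_width=7, slack=5)

Answer: capture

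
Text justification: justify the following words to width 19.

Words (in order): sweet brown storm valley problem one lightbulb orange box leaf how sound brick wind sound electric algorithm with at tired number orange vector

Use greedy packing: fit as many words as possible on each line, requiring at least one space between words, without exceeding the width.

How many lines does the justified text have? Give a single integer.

Answer: 9

Derivation:
Line 1: ['sweet', 'brown', 'storm'] (min_width=17, slack=2)
Line 2: ['valley', 'problem', 'one'] (min_width=18, slack=1)
Line 3: ['lightbulb', 'orange'] (min_width=16, slack=3)
Line 4: ['box', 'leaf', 'how', 'sound'] (min_width=18, slack=1)
Line 5: ['brick', 'wind', 'sound'] (min_width=16, slack=3)
Line 6: ['electric', 'algorithm'] (min_width=18, slack=1)
Line 7: ['with', 'at', 'tired'] (min_width=13, slack=6)
Line 8: ['number', 'orange'] (min_width=13, slack=6)
Line 9: ['vector'] (min_width=6, slack=13)
Total lines: 9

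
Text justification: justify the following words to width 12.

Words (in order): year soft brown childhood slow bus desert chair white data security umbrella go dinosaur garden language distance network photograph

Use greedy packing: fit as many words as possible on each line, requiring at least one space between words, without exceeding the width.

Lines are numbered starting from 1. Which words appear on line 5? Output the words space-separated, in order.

Line 1: ['year', 'soft'] (min_width=9, slack=3)
Line 2: ['brown'] (min_width=5, slack=7)
Line 3: ['childhood'] (min_width=9, slack=3)
Line 4: ['slow', 'bus'] (min_width=8, slack=4)
Line 5: ['desert', 'chair'] (min_width=12, slack=0)
Line 6: ['white', 'data'] (min_width=10, slack=2)
Line 7: ['security'] (min_width=8, slack=4)
Line 8: ['umbrella', 'go'] (min_width=11, slack=1)
Line 9: ['dinosaur'] (min_width=8, slack=4)
Line 10: ['garden'] (min_width=6, slack=6)
Line 11: ['language'] (min_width=8, slack=4)
Line 12: ['distance'] (min_width=8, slack=4)
Line 13: ['network'] (min_width=7, slack=5)
Line 14: ['photograph'] (min_width=10, slack=2)

Answer: desert chair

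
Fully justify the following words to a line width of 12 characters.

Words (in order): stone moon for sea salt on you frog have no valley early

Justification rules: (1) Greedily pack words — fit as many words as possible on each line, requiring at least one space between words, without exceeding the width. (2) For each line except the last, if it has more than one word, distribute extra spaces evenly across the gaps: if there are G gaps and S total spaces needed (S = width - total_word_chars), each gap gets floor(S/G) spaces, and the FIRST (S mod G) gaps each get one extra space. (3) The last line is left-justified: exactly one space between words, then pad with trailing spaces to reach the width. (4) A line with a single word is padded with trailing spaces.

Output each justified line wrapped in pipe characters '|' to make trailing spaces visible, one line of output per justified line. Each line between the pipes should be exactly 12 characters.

Line 1: ['stone', 'moon'] (min_width=10, slack=2)
Line 2: ['for', 'sea', 'salt'] (min_width=12, slack=0)
Line 3: ['on', 'you', 'frog'] (min_width=11, slack=1)
Line 4: ['have', 'no'] (min_width=7, slack=5)
Line 5: ['valley', 'early'] (min_width=12, slack=0)

Answer: |stone   moon|
|for sea salt|
|on  you frog|
|have      no|
|valley early|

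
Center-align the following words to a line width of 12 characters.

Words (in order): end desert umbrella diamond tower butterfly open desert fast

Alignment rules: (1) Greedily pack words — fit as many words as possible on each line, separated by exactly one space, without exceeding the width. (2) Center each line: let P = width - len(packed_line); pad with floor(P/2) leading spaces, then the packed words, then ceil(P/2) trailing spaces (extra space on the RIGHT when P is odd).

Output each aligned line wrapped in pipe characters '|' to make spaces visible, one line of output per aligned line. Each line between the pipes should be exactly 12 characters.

Answer: | end desert |
|  umbrella  |
|  diamond   |
|   tower    |
| butterfly  |
|open desert |
|    fast    |

Derivation:
Line 1: ['end', 'desert'] (min_width=10, slack=2)
Line 2: ['umbrella'] (min_width=8, slack=4)
Line 3: ['diamond'] (min_width=7, slack=5)
Line 4: ['tower'] (min_width=5, slack=7)
Line 5: ['butterfly'] (min_width=9, slack=3)
Line 6: ['open', 'desert'] (min_width=11, slack=1)
Line 7: ['fast'] (min_width=4, slack=8)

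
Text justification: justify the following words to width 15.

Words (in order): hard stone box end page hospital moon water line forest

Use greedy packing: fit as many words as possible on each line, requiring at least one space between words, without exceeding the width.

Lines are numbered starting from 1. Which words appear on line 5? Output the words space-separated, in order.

Line 1: ['hard', 'stone', 'box'] (min_width=14, slack=1)
Line 2: ['end', 'page'] (min_width=8, slack=7)
Line 3: ['hospital', 'moon'] (min_width=13, slack=2)
Line 4: ['water', 'line'] (min_width=10, slack=5)
Line 5: ['forest'] (min_width=6, slack=9)

Answer: forest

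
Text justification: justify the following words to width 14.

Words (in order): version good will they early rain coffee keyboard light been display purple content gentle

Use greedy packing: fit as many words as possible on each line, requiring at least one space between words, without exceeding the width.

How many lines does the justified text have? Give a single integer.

Answer: 8

Derivation:
Line 1: ['version', 'good'] (min_width=12, slack=2)
Line 2: ['will', 'they'] (min_width=9, slack=5)
Line 3: ['early', 'rain'] (min_width=10, slack=4)
Line 4: ['coffee'] (min_width=6, slack=8)
Line 5: ['keyboard', 'light'] (min_width=14, slack=0)
Line 6: ['been', 'display'] (min_width=12, slack=2)
Line 7: ['purple', 'content'] (min_width=14, slack=0)
Line 8: ['gentle'] (min_width=6, slack=8)
Total lines: 8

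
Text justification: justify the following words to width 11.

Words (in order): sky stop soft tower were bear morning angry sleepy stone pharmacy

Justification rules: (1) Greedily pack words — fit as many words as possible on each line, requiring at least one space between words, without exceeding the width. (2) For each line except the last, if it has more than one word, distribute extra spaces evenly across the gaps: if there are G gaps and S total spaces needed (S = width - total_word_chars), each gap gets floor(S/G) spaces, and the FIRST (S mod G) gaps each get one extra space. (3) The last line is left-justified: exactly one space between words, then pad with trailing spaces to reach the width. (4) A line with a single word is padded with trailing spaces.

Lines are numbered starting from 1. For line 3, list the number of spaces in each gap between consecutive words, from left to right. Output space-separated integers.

Answer: 3

Derivation:
Line 1: ['sky', 'stop'] (min_width=8, slack=3)
Line 2: ['soft', 'tower'] (min_width=10, slack=1)
Line 3: ['were', 'bear'] (min_width=9, slack=2)
Line 4: ['morning'] (min_width=7, slack=4)
Line 5: ['angry'] (min_width=5, slack=6)
Line 6: ['sleepy'] (min_width=6, slack=5)
Line 7: ['stone'] (min_width=5, slack=6)
Line 8: ['pharmacy'] (min_width=8, slack=3)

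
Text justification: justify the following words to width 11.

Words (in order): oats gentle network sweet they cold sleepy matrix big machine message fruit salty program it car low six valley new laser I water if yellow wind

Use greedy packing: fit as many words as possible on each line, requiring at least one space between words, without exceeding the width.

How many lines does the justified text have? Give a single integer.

Answer: 14

Derivation:
Line 1: ['oats', 'gentle'] (min_width=11, slack=0)
Line 2: ['network'] (min_width=7, slack=4)
Line 3: ['sweet', 'they'] (min_width=10, slack=1)
Line 4: ['cold', 'sleepy'] (min_width=11, slack=0)
Line 5: ['matrix', 'big'] (min_width=10, slack=1)
Line 6: ['machine'] (min_width=7, slack=4)
Line 7: ['message'] (min_width=7, slack=4)
Line 8: ['fruit', 'salty'] (min_width=11, slack=0)
Line 9: ['program', 'it'] (min_width=10, slack=1)
Line 10: ['car', 'low', 'six'] (min_width=11, slack=0)
Line 11: ['valley', 'new'] (min_width=10, slack=1)
Line 12: ['laser', 'I'] (min_width=7, slack=4)
Line 13: ['water', 'if'] (min_width=8, slack=3)
Line 14: ['yellow', 'wind'] (min_width=11, slack=0)
Total lines: 14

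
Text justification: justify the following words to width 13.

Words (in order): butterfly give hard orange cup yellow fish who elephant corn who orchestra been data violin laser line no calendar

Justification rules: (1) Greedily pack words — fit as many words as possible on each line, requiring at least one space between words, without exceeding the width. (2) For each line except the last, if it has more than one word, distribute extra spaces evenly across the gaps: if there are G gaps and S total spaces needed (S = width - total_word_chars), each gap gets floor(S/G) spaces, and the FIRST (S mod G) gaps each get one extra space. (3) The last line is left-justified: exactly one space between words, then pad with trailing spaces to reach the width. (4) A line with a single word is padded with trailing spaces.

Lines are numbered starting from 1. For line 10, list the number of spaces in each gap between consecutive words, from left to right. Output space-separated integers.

Answer: 7

Derivation:
Line 1: ['butterfly'] (min_width=9, slack=4)
Line 2: ['give', 'hard'] (min_width=9, slack=4)
Line 3: ['orange', 'cup'] (min_width=10, slack=3)
Line 4: ['yellow', 'fish'] (min_width=11, slack=2)
Line 5: ['who', 'elephant'] (min_width=12, slack=1)
Line 6: ['corn', 'who'] (min_width=8, slack=5)
Line 7: ['orchestra'] (min_width=9, slack=4)
Line 8: ['been', 'data'] (min_width=9, slack=4)
Line 9: ['violin', 'laser'] (min_width=12, slack=1)
Line 10: ['line', 'no'] (min_width=7, slack=6)
Line 11: ['calendar'] (min_width=8, slack=5)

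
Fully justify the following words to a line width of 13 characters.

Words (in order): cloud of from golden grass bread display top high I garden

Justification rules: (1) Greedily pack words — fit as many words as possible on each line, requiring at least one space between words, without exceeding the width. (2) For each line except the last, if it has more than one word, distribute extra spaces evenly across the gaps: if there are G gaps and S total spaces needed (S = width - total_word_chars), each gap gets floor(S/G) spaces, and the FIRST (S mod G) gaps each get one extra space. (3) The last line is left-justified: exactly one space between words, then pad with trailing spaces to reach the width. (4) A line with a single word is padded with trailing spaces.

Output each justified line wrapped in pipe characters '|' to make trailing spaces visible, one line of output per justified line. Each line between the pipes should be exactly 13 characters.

Line 1: ['cloud', 'of', 'from'] (min_width=13, slack=0)
Line 2: ['golden', 'grass'] (min_width=12, slack=1)
Line 3: ['bread', 'display'] (min_width=13, slack=0)
Line 4: ['top', 'high', 'I'] (min_width=10, slack=3)
Line 5: ['garden'] (min_width=6, slack=7)

Answer: |cloud of from|
|golden  grass|
|bread display|
|top   high  I|
|garden       |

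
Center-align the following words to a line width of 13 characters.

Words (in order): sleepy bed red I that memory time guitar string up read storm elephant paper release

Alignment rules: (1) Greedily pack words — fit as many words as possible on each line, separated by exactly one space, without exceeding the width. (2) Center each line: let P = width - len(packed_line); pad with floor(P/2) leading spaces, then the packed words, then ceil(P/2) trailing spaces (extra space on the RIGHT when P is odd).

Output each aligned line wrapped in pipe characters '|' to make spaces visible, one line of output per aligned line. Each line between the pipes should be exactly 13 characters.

Answer: | sleepy bed  |
| red I that  |
| memory time |
|guitar string|
|up read storm|
|  elephant   |
|paper release|

Derivation:
Line 1: ['sleepy', 'bed'] (min_width=10, slack=3)
Line 2: ['red', 'I', 'that'] (min_width=10, slack=3)
Line 3: ['memory', 'time'] (min_width=11, slack=2)
Line 4: ['guitar', 'string'] (min_width=13, slack=0)
Line 5: ['up', 'read', 'storm'] (min_width=13, slack=0)
Line 6: ['elephant'] (min_width=8, slack=5)
Line 7: ['paper', 'release'] (min_width=13, slack=0)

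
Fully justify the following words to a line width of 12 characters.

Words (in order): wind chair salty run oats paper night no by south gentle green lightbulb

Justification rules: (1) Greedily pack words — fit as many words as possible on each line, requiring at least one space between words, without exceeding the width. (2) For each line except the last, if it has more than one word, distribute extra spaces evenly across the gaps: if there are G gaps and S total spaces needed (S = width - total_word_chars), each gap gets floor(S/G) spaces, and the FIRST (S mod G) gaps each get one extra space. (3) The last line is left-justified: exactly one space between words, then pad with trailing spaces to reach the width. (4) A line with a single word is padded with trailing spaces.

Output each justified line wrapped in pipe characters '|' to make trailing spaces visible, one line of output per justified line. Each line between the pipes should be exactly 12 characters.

Line 1: ['wind', 'chair'] (min_width=10, slack=2)
Line 2: ['salty', 'run'] (min_width=9, slack=3)
Line 3: ['oats', 'paper'] (min_width=10, slack=2)
Line 4: ['night', 'no', 'by'] (min_width=11, slack=1)
Line 5: ['south', 'gentle'] (min_width=12, slack=0)
Line 6: ['green'] (min_width=5, slack=7)
Line 7: ['lightbulb'] (min_width=9, slack=3)

Answer: |wind   chair|
|salty    run|
|oats   paper|
|night  no by|
|south gentle|
|green       |
|lightbulb   |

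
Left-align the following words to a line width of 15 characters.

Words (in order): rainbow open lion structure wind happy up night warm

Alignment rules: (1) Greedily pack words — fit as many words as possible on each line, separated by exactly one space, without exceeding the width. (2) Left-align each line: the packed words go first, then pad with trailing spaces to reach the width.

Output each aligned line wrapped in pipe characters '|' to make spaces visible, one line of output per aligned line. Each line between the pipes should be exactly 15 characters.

Answer: |rainbow open   |
|lion structure |
|wind happy up  |
|night warm     |

Derivation:
Line 1: ['rainbow', 'open'] (min_width=12, slack=3)
Line 2: ['lion', 'structure'] (min_width=14, slack=1)
Line 3: ['wind', 'happy', 'up'] (min_width=13, slack=2)
Line 4: ['night', 'warm'] (min_width=10, slack=5)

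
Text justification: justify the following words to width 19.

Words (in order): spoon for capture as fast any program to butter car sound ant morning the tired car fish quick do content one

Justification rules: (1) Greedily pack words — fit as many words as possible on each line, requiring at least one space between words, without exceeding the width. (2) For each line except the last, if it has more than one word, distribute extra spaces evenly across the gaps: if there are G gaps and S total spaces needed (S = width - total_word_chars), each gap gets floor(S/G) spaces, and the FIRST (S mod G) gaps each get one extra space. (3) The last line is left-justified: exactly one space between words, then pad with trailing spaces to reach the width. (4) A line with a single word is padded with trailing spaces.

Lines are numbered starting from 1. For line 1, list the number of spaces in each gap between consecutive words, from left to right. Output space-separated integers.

Answer: 2 2

Derivation:
Line 1: ['spoon', 'for', 'capture'] (min_width=17, slack=2)
Line 2: ['as', 'fast', 'any', 'program'] (min_width=19, slack=0)
Line 3: ['to', 'butter', 'car', 'sound'] (min_width=19, slack=0)
Line 4: ['ant', 'morning', 'the'] (min_width=15, slack=4)
Line 5: ['tired', 'car', 'fish'] (min_width=14, slack=5)
Line 6: ['quick', 'do', 'content'] (min_width=16, slack=3)
Line 7: ['one'] (min_width=3, slack=16)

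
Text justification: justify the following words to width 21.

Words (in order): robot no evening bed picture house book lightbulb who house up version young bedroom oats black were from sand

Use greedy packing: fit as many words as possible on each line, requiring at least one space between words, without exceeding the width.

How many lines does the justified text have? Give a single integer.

Line 1: ['robot', 'no', 'evening', 'bed'] (min_width=20, slack=1)
Line 2: ['picture', 'house', 'book'] (min_width=18, slack=3)
Line 3: ['lightbulb', 'who', 'house'] (min_width=19, slack=2)
Line 4: ['up', 'version', 'young'] (min_width=16, slack=5)
Line 5: ['bedroom', 'oats', 'black'] (min_width=18, slack=3)
Line 6: ['were', 'from', 'sand'] (min_width=14, slack=7)
Total lines: 6

Answer: 6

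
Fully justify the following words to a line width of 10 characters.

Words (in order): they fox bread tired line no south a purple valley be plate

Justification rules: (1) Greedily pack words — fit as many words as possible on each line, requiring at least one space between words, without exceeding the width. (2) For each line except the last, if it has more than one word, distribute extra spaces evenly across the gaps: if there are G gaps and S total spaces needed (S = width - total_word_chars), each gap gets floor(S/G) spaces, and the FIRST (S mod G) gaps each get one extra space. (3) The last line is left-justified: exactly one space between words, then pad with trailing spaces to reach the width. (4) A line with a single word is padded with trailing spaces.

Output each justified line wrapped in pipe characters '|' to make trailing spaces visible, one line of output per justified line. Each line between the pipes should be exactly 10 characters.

Answer: |they   fox|
|bread     |
|tired line|
|no south a|
|purple    |
|valley  be|
|plate     |

Derivation:
Line 1: ['they', 'fox'] (min_width=8, slack=2)
Line 2: ['bread'] (min_width=5, slack=5)
Line 3: ['tired', 'line'] (min_width=10, slack=0)
Line 4: ['no', 'south', 'a'] (min_width=10, slack=0)
Line 5: ['purple'] (min_width=6, slack=4)
Line 6: ['valley', 'be'] (min_width=9, slack=1)
Line 7: ['plate'] (min_width=5, slack=5)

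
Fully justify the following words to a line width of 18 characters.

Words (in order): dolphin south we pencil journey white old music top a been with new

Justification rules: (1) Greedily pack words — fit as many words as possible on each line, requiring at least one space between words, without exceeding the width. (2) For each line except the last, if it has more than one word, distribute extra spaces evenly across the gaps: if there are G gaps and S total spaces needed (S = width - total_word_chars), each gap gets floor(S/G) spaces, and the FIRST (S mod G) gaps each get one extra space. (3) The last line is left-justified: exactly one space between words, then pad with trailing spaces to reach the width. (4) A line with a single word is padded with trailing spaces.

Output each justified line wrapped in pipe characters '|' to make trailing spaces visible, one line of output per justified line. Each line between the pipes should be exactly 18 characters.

Answer: |dolphin  south  we|
|pencil     journey|
|white   old  music|
|top  a  been  with|
|new               |

Derivation:
Line 1: ['dolphin', 'south', 'we'] (min_width=16, slack=2)
Line 2: ['pencil', 'journey'] (min_width=14, slack=4)
Line 3: ['white', 'old', 'music'] (min_width=15, slack=3)
Line 4: ['top', 'a', 'been', 'with'] (min_width=15, slack=3)
Line 5: ['new'] (min_width=3, slack=15)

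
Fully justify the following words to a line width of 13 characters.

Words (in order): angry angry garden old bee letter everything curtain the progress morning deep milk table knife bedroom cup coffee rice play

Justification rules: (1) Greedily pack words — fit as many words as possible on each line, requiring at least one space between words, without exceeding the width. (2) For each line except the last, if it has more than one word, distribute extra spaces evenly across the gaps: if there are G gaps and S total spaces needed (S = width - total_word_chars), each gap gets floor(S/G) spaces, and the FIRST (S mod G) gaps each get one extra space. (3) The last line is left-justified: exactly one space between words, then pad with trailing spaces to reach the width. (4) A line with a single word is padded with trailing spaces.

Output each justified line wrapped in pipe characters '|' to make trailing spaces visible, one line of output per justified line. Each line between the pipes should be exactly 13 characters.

Answer: |angry   angry|
|garden    old|
|bee    letter|
|everything   |
|curtain   the|
|progress     |
|morning  deep|
|milk    table|
|knife bedroom|
|cup    coffee|
|rice play    |

Derivation:
Line 1: ['angry', 'angry'] (min_width=11, slack=2)
Line 2: ['garden', 'old'] (min_width=10, slack=3)
Line 3: ['bee', 'letter'] (min_width=10, slack=3)
Line 4: ['everything'] (min_width=10, slack=3)
Line 5: ['curtain', 'the'] (min_width=11, slack=2)
Line 6: ['progress'] (min_width=8, slack=5)
Line 7: ['morning', 'deep'] (min_width=12, slack=1)
Line 8: ['milk', 'table'] (min_width=10, slack=3)
Line 9: ['knife', 'bedroom'] (min_width=13, slack=0)
Line 10: ['cup', 'coffee'] (min_width=10, slack=3)
Line 11: ['rice', 'play'] (min_width=9, slack=4)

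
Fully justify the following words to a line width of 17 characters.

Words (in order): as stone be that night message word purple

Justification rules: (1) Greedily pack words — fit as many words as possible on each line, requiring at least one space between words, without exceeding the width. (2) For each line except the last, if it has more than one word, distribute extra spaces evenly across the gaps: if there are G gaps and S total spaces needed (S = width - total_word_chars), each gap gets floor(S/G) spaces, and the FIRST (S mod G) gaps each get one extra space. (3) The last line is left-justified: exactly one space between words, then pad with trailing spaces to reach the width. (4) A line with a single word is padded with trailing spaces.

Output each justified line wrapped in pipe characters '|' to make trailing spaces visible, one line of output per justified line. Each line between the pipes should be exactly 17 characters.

Line 1: ['as', 'stone', 'be', 'that'] (min_width=16, slack=1)
Line 2: ['night', 'message'] (min_width=13, slack=4)
Line 3: ['word', 'purple'] (min_width=11, slack=6)

Answer: |as  stone be that|
|night     message|
|word purple      |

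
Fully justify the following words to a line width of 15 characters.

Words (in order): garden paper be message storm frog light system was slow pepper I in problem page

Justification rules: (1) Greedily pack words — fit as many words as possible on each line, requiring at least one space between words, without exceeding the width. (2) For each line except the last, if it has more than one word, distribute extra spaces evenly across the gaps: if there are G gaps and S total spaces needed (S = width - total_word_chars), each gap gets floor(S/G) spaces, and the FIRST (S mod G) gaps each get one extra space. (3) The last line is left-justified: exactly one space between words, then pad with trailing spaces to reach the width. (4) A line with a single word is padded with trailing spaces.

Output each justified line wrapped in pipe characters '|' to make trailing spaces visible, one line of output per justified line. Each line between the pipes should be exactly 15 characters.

Line 1: ['garden', 'paper', 'be'] (min_width=15, slack=0)
Line 2: ['message', 'storm'] (min_width=13, slack=2)
Line 3: ['frog', 'light'] (min_width=10, slack=5)
Line 4: ['system', 'was', 'slow'] (min_width=15, slack=0)
Line 5: ['pepper', 'I', 'in'] (min_width=11, slack=4)
Line 6: ['problem', 'page'] (min_width=12, slack=3)

Answer: |garden paper be|
|message   storm|
|frog      light|
|system was slow|
|pepper   I   in|
|problem page   |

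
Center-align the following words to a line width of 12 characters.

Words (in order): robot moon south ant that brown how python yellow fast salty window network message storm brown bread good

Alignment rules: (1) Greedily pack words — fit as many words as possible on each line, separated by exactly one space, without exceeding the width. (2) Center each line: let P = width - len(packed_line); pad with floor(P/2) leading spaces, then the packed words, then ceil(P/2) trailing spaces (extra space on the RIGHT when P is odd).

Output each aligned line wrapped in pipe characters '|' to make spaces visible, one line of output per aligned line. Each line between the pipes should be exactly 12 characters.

Line 1: ['robot', 'moon'] (min_width=10, slack=2)
Line 2: ['south', 'ant'] (min_width=9, slack=3)
Line 3: ['that', 'brown'] (min_width=10, slack=2)
Line 4: ['how', 'python'] (min_width=10, slack=2)
Line 5: ['yellow', 'fast'] (min_width=11, slack=1)
Line 6: ['salty', 'window'] (min_width=12, slack=0)
Line 7: ['network'] (min_width=7, slack=5)
Line 8: ['message'] (min_width=7, slack=5)
Line 9: ['storm', 'brown'] (min_width=11, slack=1)
Line 10: ['bread', 'good'] (min_width=10, slack=2)

Answer: | robot moon |
| south ant  |
| that brown |
| how python |
|yellow fast |
|salty window|
|  network   |
|  message   |
|storm brown |
| bread good |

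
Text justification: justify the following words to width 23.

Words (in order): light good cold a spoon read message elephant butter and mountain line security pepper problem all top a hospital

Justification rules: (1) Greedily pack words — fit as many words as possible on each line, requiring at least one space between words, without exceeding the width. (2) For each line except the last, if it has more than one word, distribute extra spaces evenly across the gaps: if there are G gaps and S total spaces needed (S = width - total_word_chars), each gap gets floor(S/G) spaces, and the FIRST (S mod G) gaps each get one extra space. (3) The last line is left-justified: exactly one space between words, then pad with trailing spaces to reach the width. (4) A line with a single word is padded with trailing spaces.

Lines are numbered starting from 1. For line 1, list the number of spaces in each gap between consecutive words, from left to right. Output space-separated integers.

Answer: 1 1 1 1

Derivation:
Line 1: ['light', 'good', 'cold', 'a', 'spoon'] (min_width=23, slack=0)
Line 2: ['read', 'message', 'elephant'] (min_width=21, slack=2)
Line 3: ['butter', 'and', 'mountain'] (min_width=19, slack=4)
Line 4: ['line', 'security', 'pepper'] (min_width=20, slack=3)
Line 5: ['problem', 'all', 'top', 'a'] (min_width=17, slack=6)
Line 6: ['hospital'] (min_width=8, slack=15)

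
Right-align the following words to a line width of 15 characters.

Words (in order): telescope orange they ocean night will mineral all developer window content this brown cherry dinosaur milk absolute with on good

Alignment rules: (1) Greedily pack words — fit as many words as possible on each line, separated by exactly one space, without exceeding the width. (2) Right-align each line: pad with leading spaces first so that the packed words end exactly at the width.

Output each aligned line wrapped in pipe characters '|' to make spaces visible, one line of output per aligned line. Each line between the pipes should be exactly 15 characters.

Line 1: ['telescope'] (min_width=9, slack=6)
Line 2: ['orange', 'they'] (min_width=11, slack=4)
Line 3: ['ocean', 'night'] (min_width=11, slack=4)
Line 4: ['will', 'mineral'] (min_width=12, slack=3)
Line 5: ['all', 'developer'] (min_width=13, slack=2)
Line 6: ['window', 'content'] (min_width=14, slack=1)
Line 7: ['this', 'brown'] (min_width=10, slack=5)
Line 8: ['cherry', 'dinosaur'] (min_width=15, slack=0)
Line 9: ['milk', 'absolute'] (min_width=13, slack=2)
Line 10: ['with', 'on', 'good'] (min_width=12, slack=3)

Answer: |      telescope|
|    orange they|
|    ocean night|
|   will mineral|
|  all developer|
| window content|
|     this brown|
|cherry dinosaur|
|  milk absolute|
|   with on good|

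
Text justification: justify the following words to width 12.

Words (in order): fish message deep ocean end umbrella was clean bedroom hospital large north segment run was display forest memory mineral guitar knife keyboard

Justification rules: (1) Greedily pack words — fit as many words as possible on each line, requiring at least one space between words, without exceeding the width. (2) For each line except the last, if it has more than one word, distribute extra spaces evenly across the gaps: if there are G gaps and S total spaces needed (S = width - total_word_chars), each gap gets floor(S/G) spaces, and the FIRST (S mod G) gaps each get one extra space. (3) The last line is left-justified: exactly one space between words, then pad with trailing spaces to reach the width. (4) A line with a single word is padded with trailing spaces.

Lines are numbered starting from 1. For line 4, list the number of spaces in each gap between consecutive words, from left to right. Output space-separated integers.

Answer: 4

Derivation:
Line 1: ['fish', 'message'] (min_width=12, slack=0)
Line 2: ['deep', 'ocean'] (min_width=10, slack=2)
Line 3: ['end', 'umbrella'] (min_width=12, slack=0)
Line 4: ['was', 'clean'] (min_width=9, slack=3)
Line 5: ['bedroom'] (min_width=7, slack=5)
Line 6: ['hospital'] (min_width=8, slack=4)
Line 7: ['large', 'north'] (min_width=11, slack=1)
Line 8: ['segment', 'run'] (min_width=11, slack=1)
Line 9: ['was', 'display'] (min_width=11, slack=1)
Line 10: ['forest'] (min_width=6, slack=6)
Line 11: ['memory'] (min_width=6, slack=6)
Line 12: ['mineral'] (min_width=7, slack=5)
Line 13: ['guitar', 'knife'] (min_width=12, slack=0)
Line 14: ['keyboard'] (min_width=8, slack=4)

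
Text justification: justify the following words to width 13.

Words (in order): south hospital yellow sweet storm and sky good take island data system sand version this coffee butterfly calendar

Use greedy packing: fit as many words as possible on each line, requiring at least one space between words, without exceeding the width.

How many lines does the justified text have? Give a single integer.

Answer: 11

Derivation:
Line 1: ['south'] (min_width=5, slack=8)
Line 2: ['hospital'] (min_width=8, slack=5)
Line 3: ['yellow', 'sweet'] (min_width=12, slack=1)
Line 4: ['storm', 'and', 'sky'] (min_width=13, slack=0)
Line 5: ['good', 'take'] (min_width=9, slack=4)
Line 6: ['island', 'data'] (min_width=11, slack=2)
Line 7: ['system', 'sand'] (min_width=11, slack=2)
Line 8: ['version', 'this'] (min_width=12, slack=1)
Line 9: ['coffee'] (min_width=6, slack=7)
Line 10: ['butterfly'] (min_width=9, slack=4)
Line 11: ['calendar'] (min_width=8, slack=5)
Total lines: 11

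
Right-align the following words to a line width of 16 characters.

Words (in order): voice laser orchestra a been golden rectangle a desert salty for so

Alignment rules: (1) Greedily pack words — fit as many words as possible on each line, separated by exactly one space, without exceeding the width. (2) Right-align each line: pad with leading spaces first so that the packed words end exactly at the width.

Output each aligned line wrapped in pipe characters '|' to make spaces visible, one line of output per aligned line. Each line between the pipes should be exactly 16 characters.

Line 1: ['voice', 'laser'] (min_width=11, slack=5)
Line 2: ['orchestra', 'a', 'been'] (min_width=16, slack=0)
Line 3: ['golden', 'rectangle'] (min_width=16, slack=0)
Line 4: ['a', 'desert', 'salty'] (min_width=14, slack=2)
Line 5: ['for', 'so'] (min_width=6, slack=10)

Answer: |     voice laser|
|orchestra a been|
|golden rectangle|
|  a desert salty|
|          for so|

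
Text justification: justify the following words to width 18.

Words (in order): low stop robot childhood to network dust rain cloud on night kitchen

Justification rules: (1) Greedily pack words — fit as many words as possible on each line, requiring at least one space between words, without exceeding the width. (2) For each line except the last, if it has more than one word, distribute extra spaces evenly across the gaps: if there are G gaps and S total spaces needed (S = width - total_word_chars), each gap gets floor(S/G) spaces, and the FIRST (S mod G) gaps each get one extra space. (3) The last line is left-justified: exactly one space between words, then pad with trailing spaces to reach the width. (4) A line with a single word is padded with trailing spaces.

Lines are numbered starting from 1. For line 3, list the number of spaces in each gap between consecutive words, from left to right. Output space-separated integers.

Answer: 2 1

Derivation:
Line 1: ['low', 'stop', 'robot'] (min_width=14, slack=4)
Line 2: ['childhood', 'to'] (min_width=12, slack=6)
Line 3: ['network', 'dust', 'rain'] (min_width=17, slack=1)
Line 4: ['cloud', 'on', 'night'] (min_width=14, slack=4)
Line 5: ['kitchen'] (min_width=7, slack=11)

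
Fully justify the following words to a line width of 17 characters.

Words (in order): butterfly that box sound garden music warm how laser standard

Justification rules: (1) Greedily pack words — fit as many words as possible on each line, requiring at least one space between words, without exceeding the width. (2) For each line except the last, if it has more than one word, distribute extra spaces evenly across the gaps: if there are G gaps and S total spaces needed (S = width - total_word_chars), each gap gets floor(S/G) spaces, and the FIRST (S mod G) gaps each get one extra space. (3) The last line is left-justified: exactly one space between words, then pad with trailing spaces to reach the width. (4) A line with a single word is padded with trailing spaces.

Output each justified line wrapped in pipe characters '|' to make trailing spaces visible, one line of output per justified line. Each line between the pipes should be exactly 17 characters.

Line 1: ['butterfly', 'that'] (min_width=14, slack=3)
Line 2: ['box', 'sound', 'garden'] (min_width=16, slack=1)
Line 3: ['music', 'warm', 'how'] (min_width=14, slack=3)
Line 4: ['laser', 'standard'] (min_width=14, slack=3)

Answer: |butterfly    that|
|box  sound garden|
|music   warm  how|
|laser standard   |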